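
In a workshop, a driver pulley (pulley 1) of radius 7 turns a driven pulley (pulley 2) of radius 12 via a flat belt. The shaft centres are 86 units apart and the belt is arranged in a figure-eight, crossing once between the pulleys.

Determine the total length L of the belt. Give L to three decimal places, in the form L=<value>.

L=235.905

crossed belt: β = asin((r1+r2)/C) = asin(19/86) = 12.7637°
wrap1 = wrap2 = π + 2β = 205.5274°
tangent length = C·cosβ = 83.8749
L = (r1+r2)·wrap + 2·C·cosβ = 19·3.5871 + 2·83.8749 = 235.9053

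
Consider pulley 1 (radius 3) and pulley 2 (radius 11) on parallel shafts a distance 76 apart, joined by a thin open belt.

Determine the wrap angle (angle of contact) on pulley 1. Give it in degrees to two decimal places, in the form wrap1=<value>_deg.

wrap1=167.92_deg

open belt: β = asin((r2−r1)/C) = asin(8/76) = 6.0423°
wrap1 = π − 2β = 167.9153°
wrap2 = π + 2β = 192.0847°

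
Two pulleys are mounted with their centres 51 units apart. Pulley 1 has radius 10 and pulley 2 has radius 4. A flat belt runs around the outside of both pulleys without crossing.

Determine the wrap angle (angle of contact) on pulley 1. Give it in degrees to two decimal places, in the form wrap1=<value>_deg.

wrap1=193.51_deg

open belt: β = asin((r2−r1)/C) = asin(-6/51) = -6.7563°
wrap1 = π − 2β = 193.5127°
wrap2 = π + 2β = 166.4873°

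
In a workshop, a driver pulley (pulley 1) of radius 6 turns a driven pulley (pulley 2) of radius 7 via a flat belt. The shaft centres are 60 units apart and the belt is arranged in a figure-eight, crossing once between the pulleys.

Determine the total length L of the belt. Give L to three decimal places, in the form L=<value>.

L=163.669

crossed belt: β = asin((r1+r2)/C) = asin(13/60) = 12.5133°
wrap1 = wrap2 = π + 2β = 205.0267°
tangent length = C·cosβ = 58.5747
L = (r1+r2)·wrap + 2·C·cosβ = 13·3.5784 + 2·58.5747 = 163.6685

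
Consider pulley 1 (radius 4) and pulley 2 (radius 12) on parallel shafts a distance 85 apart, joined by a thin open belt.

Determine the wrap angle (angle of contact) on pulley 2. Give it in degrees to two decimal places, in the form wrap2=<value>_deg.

wrap2=190.80_deg

open belt: β = asin((r2−r1)/C) = asin(8/85) = 5.4005°
wrap1 = π − 2β = 169.1989°
wrap2 = π + 2β = 190.8011°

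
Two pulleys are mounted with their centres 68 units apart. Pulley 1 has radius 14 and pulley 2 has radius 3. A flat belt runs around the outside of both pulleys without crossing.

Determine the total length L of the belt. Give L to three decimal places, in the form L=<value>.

open belt: β = asin((r2−r1)/C) = asin(-11/68) = -9.3093°
wrap1 = π − 2β = 198.6187°
wrap2 = π + 2β = 161.3813°
tangent length = C·cosβ = 67.1044
L = r1·wrap1 + r2·wrap2 + 2·C·cosβ = 14·3.4665 + 3·2.8166 + 2·67.1044 = 191.1904

L=191.190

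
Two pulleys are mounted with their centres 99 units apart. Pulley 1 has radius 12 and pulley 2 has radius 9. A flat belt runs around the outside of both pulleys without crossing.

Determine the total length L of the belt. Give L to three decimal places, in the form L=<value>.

L=264.064

open belt: β = asin((r2−r1)/C) = asin(-3/99) = -1.7365°
wrap1 = π − 2β = 183.4730°
wrap2 = π + 2β = 176.5270°
tangent length = C·cosβ = 98.9545
L = r1·wrap1 + r2·wrap2 + 2·C·cosβ = 12·3.2022 + 9·3.0810 + 2·98.9545 = 264.0644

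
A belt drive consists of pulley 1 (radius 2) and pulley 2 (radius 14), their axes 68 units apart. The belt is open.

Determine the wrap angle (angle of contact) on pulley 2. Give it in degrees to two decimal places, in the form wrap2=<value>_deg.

wrap2=200.33_deg

open belt: β = asin((r2−r1)/C) = asin(12/68) = 10.1642°
wrap1 = π − 2β = 159.6715°
wrap2 = π + 2β = 200.3285°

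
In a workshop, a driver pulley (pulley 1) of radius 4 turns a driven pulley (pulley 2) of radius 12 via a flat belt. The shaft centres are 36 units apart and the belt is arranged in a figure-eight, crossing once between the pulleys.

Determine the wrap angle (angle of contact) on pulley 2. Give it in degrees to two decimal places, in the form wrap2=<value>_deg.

wrap2=232.78_deg

crossed belt: β = asin((r1+r2)/C) = asin(16/36) = 26.3878°
wrap1 = wrap2 = π + 2β = 232.7756°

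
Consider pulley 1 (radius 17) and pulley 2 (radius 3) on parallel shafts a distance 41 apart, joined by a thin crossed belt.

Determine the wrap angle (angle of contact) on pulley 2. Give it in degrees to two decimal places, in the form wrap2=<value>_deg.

crossed belt: β = asin((r1+r2)/C) = asin(20/41) = 29.1964°
wrap1 = wrap2 = π + 2β = 238.3928°

wrap2=238.39_deg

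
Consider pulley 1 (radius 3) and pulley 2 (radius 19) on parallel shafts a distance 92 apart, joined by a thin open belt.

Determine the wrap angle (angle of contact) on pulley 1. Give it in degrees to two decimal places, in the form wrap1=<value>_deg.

open belt: β = asin((r2−r1)/C) = asin(16/92) = 10.0154°
wrap1 = π − 2β = 159.9692°
wrap2 = π + 2β = 200.0308°

wrap1=159.97_deg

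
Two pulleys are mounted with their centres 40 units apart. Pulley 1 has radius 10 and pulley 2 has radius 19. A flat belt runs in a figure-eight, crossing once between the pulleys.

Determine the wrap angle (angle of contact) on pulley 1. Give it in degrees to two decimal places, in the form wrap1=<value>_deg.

wrap1=272.94_deg

crossed belt: β = asin((r1+r2)/C) = asin(29/40) = 46.4688°
wrap1 = wrap2 = π + 2β = 272.9377°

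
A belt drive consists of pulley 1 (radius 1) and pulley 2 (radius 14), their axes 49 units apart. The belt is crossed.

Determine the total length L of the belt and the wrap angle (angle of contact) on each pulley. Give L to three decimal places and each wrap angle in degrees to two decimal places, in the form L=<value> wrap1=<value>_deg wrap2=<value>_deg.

crossed belt: β = asin((r1+r2)/C) = asin(15/49) = 17.8257°
wrap1 = wrap2 = π + 2β = 215.6514°
tangent length = C·cosβ = 46.6476
L = (r1+r2)·wrap + 2·C·cosβ = 15·3.7638 + 2·46.6476 = 149.7526

L=149.753 wrap1=215.65_deg wrap2=215.65_deg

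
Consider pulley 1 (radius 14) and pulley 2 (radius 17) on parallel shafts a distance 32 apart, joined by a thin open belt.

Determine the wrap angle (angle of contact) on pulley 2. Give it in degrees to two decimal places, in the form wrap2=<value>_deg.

wrap2=190.76_deg

open belt: β = asin((r2−r1)/C) = asin(3/32) = 5.3794°
wrap1 = π − 2β = 169.2412°
wrap2 = π + 2β = 190.7588°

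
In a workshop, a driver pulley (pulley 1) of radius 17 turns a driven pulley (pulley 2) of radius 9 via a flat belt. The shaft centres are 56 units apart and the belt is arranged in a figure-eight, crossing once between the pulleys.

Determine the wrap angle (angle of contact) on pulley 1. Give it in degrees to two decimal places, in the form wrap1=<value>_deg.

crossed belt: β = asin((r1+r2)/C) = asin(26/56) = 27.6640°
wrap1 = wrap2 = π + 2β = 235.3280°

wrap1=235.33_deg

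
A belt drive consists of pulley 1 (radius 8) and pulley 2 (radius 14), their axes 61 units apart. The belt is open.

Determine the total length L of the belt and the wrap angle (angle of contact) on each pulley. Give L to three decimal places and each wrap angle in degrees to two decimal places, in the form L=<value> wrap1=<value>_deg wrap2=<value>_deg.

open belt: β = asin((r2−r1)/C) = asin(6/61) = 5.6448°
wrap1 = π − 2β = 168.7104°
wrap2 = π + 2β = 191.2896°
tangent length = C·cosβ = 60.7042
L = r1·wrap1 + r2·wrap2 + 2·C·cosβ = 8·2.9446 + 14·3.3386 + 2·60.7042 = 191.7057

L=191.706 wrap1=168.71_deg wrap2=191.29_deg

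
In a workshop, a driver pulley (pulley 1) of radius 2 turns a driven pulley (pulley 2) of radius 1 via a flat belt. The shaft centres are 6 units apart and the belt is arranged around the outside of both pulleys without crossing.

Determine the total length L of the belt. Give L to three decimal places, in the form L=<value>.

L=21.592

open belt: β = asin((r2−r1)/C) = asin(-1/6) = -9.5941°
wrap1 = π − 2β = 199.1881°
wrap2 = π + 2β = 160.8119°
tangent length = C·cosβ = 5.9161
L = r1·wrap1 + r2·wrap2 + 2·C·cosβ = 2·3.4765 + 1·2.8067 + 2·5.9161 = 21.5918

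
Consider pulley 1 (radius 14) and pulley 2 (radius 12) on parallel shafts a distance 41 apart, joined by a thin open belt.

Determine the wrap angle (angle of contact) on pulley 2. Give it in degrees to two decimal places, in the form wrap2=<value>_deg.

open belt: β = asin((r2−r1)/C) = asin(-2/41) = -2.7960°
wrap1 = π − 2β = 185.5921°
wrap2 = π + 2β = 174.4079°

wrap2=174.41_deg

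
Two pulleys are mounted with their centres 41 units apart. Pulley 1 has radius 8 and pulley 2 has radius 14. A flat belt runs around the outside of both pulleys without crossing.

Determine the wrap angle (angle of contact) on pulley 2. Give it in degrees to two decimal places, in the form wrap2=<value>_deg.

wrap2=196.83_deg

open belt: β = asin((r2−r1)/C) = asin(6/41) = 8.4150°
wrap1 = π − 2β = 163.1701°
wrap2 = π + 2β = 196.8299°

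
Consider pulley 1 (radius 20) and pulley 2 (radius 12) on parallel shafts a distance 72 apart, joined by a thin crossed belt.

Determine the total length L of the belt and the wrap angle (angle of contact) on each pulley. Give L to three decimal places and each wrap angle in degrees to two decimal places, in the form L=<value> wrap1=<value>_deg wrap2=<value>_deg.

L=259.003 wrap1=232.78_deg wrap2=232.78_deg

crossed belt: β = asin((r1+r2)/C) = asin(32/72) = 26.3878°
wrap1 = wrap2 = π + 2β = 232.7756°
tangent length = C·cosβ = 64.4981
L = (r1+r2)·wrap + 2·C·cosβ = 32·4.0627 + 2·64.4981 = 259.0025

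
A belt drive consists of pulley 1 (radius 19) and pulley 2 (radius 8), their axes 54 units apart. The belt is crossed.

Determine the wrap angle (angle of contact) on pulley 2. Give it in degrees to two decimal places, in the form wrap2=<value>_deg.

wrap2=240.00_deg

crossed belt: β = asin((r1+r2)/C) = asin(27/54) = 30.0000°
wrap1 = wrap2 = π + 2β = 240.0000°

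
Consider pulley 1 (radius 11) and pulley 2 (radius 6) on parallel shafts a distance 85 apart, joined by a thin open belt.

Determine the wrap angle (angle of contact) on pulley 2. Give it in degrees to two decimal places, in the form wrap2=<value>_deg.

wrap2=173.26_deg

open belt: β = asin((r2−r1)/C) = asin(-5/85) = -3.3723°
wrap1 = π − 2β = 186.7446°
wrap2 = π + 2β = 173.2554°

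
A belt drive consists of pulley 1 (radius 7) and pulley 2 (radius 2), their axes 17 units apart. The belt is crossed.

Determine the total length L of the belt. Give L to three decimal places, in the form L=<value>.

L=67.161

crossed belt: β = asin((r1+r2)/C) = asin(9/17) = 31.9657°
wrap1 = wrap2 = π + 2β = 243.9314°
tangent length = C·cosβ = 14.4222
L = (r1+r2)·wrap + 2·C·cosβ = 9·4.2574 + 2·14.4222 = 67.1611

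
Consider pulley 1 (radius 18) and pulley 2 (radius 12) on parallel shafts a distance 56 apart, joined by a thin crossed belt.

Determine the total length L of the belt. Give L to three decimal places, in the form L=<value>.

crossed belt: β = asin((r1+r2)/C) = asin(30/56) = 32.3924°
wrap1 = wrap2 = π + 2β = 244.7847°
tangent length = C·cosβ = 47.2864
L = (r1+r2)·wrap + 2·C·cosβ = 30·4.2723 + 2·47.2864 = 222.7417

L=222.742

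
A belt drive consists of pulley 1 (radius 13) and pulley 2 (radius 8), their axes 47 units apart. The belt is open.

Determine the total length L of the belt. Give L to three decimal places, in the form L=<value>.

L=160.506

open belt: β = asin((r2−r1)/C) = asin(-5/47) = -6.1069°
wrap1 = π − 2β = 192.2137°
wrap2 = π + 2β = 167.7863°
tangent length = C·cosβ = 46.7333
L = r1·wrap1 + r2·wrap2 + 2·C·cosβ = 13·3.3548 + 8·2.9284 + 2·46.7333 = 160.5059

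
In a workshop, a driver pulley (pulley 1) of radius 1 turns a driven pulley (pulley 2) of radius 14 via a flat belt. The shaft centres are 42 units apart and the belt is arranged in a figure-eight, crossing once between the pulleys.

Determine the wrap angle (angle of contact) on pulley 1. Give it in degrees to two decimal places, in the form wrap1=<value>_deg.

wrap1=221.85_deg

crossed belt: β = asin((r1+r2)/C) = asin(15/42) = 20.9248°
wrap1 = wrap2 = π + 2β = 221.8497°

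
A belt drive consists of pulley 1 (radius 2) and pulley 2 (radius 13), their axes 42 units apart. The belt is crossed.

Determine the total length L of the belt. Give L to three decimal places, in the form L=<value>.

L=136.540

crossed belt: β = asin((r1+r2)/C) = asin(15/42) = 20.9248°
wrap1 = wrap2 = π + 2β = 221.8497°
tangent length = C·cosβ = 39.2301
L = (r1+r2)·wrap + 2·C·cosβ = 15·3.8720 + 2·39.2301 = 136.5403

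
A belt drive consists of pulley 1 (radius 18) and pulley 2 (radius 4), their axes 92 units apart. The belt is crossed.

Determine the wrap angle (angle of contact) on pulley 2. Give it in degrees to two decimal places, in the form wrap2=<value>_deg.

crossed belt: β = asin((r1+r2)/C) = asin(22/92) = 13.8352°
wrap1 = wrap2 = π + 2β = 207.6704°

wrap2=207.67_deg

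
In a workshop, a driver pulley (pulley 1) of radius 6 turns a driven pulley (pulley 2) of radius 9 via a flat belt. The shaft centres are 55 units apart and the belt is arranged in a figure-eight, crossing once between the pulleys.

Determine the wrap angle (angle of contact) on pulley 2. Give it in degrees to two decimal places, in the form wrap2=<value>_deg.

crossed belt: β = asin((r1+r2)/C) = asin(15/55) = 15.8266°
wrap1 = wrap2 = π + 2β = 211.6532°

wrap2=211.65_deg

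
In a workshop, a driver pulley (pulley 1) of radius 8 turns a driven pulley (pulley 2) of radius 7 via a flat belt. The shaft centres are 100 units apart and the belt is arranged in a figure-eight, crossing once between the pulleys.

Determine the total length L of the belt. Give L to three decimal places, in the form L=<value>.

crossed belt: β = asin((r1+r2)/C) = asin(15/100) = 8.6269°
wrap1 = wrap2 = π + 2β = 197.2539°
tangent length = C·cosβ = 98.8686
L = (r1+r2)·wrap + 2·C·cosβ = 15·3.4427 + 2·98.8686 = 249.3781

L=249.378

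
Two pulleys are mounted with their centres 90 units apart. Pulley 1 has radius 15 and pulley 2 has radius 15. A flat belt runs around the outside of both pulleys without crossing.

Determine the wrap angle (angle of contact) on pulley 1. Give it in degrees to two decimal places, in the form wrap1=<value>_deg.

wrap1=180.00_deg

open belt: β = asin((r2−r1)/C) = asin(0/90) = 0.0000°
wrap1 = π − 2β = 180.0000°
wrap2 = π + 2β = 180.0000°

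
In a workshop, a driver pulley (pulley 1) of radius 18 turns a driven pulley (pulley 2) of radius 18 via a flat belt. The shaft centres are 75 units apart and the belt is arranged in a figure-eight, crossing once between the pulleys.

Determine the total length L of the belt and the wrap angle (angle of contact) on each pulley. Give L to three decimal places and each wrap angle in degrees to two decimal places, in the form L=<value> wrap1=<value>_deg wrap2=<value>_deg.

L=280.735 wrap1=237.37_deg wrap2=237.37_deg

crossed belt: β = asin((r1+r2)/C) = asin(36/75) = 28.6854°
wrap1 = wrap2 = π + 2β = 237.3708°
tangent length = C·cosβ = 65.7951
L = (r1+r2)·wrap + 2·C·cosβ = 36·4.1429 + 2·65.7951 = 280.7347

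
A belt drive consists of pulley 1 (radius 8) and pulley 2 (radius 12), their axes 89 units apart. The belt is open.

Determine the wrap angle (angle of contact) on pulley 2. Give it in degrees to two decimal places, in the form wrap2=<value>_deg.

open belt: β = asin((r2−r1)/C) = asin(4/89) = 2.5760°
wrap1 = π − 2β = 174.8481°
wrap2 = π + 2β = 185.1519°

wrap2=185.15_deg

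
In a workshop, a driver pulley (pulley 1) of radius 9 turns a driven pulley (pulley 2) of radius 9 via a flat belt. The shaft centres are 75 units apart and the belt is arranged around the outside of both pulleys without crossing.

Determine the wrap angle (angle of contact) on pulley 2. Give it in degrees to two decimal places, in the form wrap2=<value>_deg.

open belt: β = asin((r2−r1)/C) = asin(0/75) = 0.0000°
wrap1 = π − 2β = 180.0000°
wrap2 = π + 2β = 180.0000°

wrap2=180.00_deg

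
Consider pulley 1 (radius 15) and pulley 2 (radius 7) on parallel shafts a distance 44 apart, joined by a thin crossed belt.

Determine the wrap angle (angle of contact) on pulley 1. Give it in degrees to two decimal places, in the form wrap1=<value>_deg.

wrap1=240.00_deg

crossed belt: β = asin((r1+r2)/C) = asin(22/44) = 30.0000°
wrap1 = wrap2 = π + 2β = 240.0000°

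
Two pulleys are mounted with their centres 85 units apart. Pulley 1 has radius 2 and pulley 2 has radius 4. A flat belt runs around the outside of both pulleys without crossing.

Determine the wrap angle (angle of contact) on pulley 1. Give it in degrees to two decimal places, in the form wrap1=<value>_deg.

open belt: β = asin((r2−r1)/C) = asin(2/85) = 1.3483°
wrap1 = π − 2β = 177.3035°
wrap2 = π + 2β = 182.6965°

wrap1=177.30_deg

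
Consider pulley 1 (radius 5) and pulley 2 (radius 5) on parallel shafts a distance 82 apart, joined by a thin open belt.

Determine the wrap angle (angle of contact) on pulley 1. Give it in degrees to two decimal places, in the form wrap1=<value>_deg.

open belt: β = asin((r2−r1)/C) = asin(0/82) = 0.0000°
wrap1 = π − 2β = 180.0000°
wrap2 = π + 2β = 180.0000°

wrap1=180.00_deg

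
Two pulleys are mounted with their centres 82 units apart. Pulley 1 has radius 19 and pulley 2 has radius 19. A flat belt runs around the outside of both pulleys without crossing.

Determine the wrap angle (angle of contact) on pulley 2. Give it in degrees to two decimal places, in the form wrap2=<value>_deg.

open belt: β = asin((r2−r1)/C) = asin(0/82) = 0.0000°
wrap1 = π − 2β = 180.0000°
wrap2 = π + 2β = 180.0000°

wrap2=180.00_deg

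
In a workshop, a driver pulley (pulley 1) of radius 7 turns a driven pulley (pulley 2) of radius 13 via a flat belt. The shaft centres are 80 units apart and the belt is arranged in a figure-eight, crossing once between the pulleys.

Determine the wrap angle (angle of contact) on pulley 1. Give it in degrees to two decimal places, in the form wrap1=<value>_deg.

crossed belt: β = asin((r1+r2)/C) = asin(20/80) = 14.4775°
wrap1 = wrap2 = π + 2β = 208.9550°

wrap1=208.96_deg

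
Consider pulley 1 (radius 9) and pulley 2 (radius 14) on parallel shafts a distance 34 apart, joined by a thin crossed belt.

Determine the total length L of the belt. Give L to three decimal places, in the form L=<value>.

crossed belt: β = asin((r1+r2)/C) = asin(23/34) = 42.5685°
wrap1 = wrap2 = π + 2β = 265.1369°
tangent length = C·cosβ = 25.0400
L = (r1+r2)·wrap + 2·C·cosβ = 23·4.6275 + 2·25.0400 = 156.5127

L=156.513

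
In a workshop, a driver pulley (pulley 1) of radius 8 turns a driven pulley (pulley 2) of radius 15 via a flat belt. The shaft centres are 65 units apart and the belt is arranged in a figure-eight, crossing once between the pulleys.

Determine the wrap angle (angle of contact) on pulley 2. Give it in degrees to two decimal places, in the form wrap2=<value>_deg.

crossed belt: β = asin((r1+r2)/C) = asin(23/65) = 20.7227°
wrap1 = wrap2 = π + 2β = 221.4455°

wrap2=221.45_deg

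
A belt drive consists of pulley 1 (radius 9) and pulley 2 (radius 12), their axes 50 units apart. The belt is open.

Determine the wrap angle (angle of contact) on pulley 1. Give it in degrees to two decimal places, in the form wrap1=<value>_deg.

wrap1=173.12_deg

open belt: β = asin((r2−r1)/C) = asin(3/50) = 3.4398°
wrap1 = π − 2β = 173.1204°
wrap2 = π + 2β = 186.8796°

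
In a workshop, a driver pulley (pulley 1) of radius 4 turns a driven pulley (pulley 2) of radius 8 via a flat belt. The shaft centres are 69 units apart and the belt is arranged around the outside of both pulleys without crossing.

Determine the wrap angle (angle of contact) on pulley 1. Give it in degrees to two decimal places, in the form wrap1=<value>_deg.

open belt: β = asin((r2−r1)/C) = asin(4/69) = 3.3234°
wrap1 = π − 2β = 173.3533°
wrap2 = π + 2β = 186.6467°

wrap1=173.35_deg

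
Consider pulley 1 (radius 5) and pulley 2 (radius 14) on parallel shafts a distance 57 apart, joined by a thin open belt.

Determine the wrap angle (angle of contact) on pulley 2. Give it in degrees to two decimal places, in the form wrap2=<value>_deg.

open belt: β = asin((r2−r1)/C) = asin(9/57) = 9.0847°
wrap1 = π − 2β = 161.8306°
wrap2 = π + 2β = 198.1694°

wrap2=198.17_deg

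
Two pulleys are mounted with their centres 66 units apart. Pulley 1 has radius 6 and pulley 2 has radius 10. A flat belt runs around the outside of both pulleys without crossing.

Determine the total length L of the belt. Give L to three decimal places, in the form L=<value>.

L=182.508

open belt: β = asin((r2−r1)/C) = asin(4/66) = 3.4746°
wrap1 = π − 2β = 173.0508°
wrap2 = π + 2β = 186.9492°
tangent length = C·cosβ = 65.8787
L = r1·wrap1 + r2·wrap2 + 2·C·cosβ = 6·3.0203 + 10·3.2629 + 2·65.8787 = 182.5080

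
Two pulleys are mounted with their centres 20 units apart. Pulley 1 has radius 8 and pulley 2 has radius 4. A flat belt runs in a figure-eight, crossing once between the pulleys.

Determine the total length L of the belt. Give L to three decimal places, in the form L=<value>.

crossed belt: β = asin((r1+r2)/C) = asin(12/20) = 36.8699°
wrap1 = wrap2 = π + 2β = 253.7398°
tangent length = C·cosβ = 16.0000
L = (r1+r2)·wrap + 2·C·cosβ = 12·4.4286 + 2·16.0000 = 85.1431

L=85.143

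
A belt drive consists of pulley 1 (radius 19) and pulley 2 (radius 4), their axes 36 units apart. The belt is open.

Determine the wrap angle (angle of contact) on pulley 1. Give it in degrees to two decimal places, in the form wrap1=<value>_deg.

wrap1=229.25_deg

open belt: β = asin((r2−r1)/C) = asin(-15/36) = -24.6243°
wrap1 = π − 2β = 229.2486°
wrap2 = π + 2β = 130.7514°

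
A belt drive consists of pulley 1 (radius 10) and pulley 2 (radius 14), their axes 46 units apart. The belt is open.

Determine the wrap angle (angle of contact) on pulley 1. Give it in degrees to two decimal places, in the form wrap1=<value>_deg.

open belt: β = asin((r2−r1)/C) = asin(4/46) = 4.9885°
wrap1 = π − 2β = 170.0229°
wrap2 = π + 2β = 189.9771°

wrap1=170.02_deg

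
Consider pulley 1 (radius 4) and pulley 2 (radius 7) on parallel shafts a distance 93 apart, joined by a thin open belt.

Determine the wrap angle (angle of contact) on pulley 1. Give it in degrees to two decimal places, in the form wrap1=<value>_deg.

open belt: β = asin((r2−r1)/C) = asin(3/93) = 1.8486°
wrap1 = π − 2β = 176.3029°
wrap2 = π + 2β = 183.6971°

wrap1=176.30_deg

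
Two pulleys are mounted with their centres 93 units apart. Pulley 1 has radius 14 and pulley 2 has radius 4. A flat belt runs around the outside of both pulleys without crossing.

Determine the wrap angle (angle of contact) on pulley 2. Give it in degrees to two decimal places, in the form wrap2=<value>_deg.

wrap2=167.65_deg

open belt: β = asin((r2−r1)/C) = asin(-10/93) = -6.1728°
wrap1 = π − 2β = 192.3455°
wrap2 = π + 2β = 167.6545°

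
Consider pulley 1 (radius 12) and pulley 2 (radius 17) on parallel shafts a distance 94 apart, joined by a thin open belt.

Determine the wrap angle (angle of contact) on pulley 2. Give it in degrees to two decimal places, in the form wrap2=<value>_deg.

open belt: β = asin((r2−r1)/C) = asin(5/94) = 3.0491°
wrap1 = π − 2β = 173.9018°
wrap2 = π + 2β = 186.0982°

wrap2=186.10_deg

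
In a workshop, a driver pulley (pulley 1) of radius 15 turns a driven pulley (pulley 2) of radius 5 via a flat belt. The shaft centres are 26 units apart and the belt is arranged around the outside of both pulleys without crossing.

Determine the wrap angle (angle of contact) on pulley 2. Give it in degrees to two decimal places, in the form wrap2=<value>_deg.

wrap2=134.76_deg

open belt: β = asin((r2−r1)/C) = asin(-10/26) = -22.6199°
wrap1 = π − 2β = 225.2397°
wrap2 = π + 2β = 134.7603°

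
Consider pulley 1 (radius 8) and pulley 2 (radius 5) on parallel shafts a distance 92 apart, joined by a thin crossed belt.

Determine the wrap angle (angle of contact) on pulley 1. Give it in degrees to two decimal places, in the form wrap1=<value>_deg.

crossed belt: β = asin((r1+r2)/C) = asin(13/92) = 8.1233°
wrap1 = wrap2 = π + 2β = 196.2467°

wrap1=196.25_deg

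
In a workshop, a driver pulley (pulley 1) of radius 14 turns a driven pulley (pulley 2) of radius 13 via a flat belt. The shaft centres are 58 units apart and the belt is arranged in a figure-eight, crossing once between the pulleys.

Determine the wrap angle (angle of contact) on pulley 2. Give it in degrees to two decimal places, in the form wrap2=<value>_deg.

crossed belt: β = asin((r1+r2)/C) = asin(27/58) = 27.7437°
wrap1 = wrap2 = π + 2β = 235.4874°

wrap2=235.49_deg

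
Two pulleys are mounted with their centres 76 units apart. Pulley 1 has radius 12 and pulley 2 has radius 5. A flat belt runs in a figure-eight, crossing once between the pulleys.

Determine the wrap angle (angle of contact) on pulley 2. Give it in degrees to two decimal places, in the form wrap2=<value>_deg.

crossed belt: β = asin((r1+r2)/C) = asin(17/76) = 12.9255°
wrap1 = wrap2 = π + 2β = 205.8510°

wrap2=205.85_deg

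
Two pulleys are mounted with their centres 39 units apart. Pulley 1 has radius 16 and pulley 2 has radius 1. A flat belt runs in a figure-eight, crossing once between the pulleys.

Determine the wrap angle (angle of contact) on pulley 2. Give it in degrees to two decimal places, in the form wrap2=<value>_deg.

crossed belt: β = asin((r1+r2)/C) = asin(17/39) = 25.8424°
wrap1 = wrap2 = π + 2β = 231.6848°

wrap2=231.68_deg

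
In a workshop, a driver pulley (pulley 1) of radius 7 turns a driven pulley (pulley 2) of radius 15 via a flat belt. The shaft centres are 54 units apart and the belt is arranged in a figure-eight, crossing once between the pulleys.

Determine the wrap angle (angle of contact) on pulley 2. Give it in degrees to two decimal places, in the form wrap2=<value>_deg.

crossed belt: β = asin((r1+r2)/C) = asin(22/54) = 24.0421°
wrap1 = wrap2 = π + 2β = 228.0842°

wrap2=228.08_deg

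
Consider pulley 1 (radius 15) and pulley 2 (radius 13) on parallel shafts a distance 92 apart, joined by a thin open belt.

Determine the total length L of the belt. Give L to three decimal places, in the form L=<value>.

L=272.008

open belt: β = asin((r2−r1)/C) = asin(-2/92) = -1.2457°
wrap1 = π − 2β = 182.4913°
wrap2 = π + 2β = 177.5087°
tangent length = C·cosβ = 91.9783
L = r1·wrap1 + r2·wrap2 + 2·C·cosβ = 15·3.1851 + 13·3.0981 + 2·91.9783 = 272.0081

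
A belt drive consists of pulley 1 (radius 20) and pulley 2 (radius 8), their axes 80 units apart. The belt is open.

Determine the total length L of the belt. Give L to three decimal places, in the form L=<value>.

L=249.768

open belt: β = asin((r2−r1)/C) = asin(-12/80) = -8.6269°
wrap1 = π − 2β = 197.2539°
wrap2 = π + 2β = 162.7461°
tangent length = C·cosβ = 79.0949
L = r1·wrap1 + r2·wrap2 + 2·C·cosβ = 20·3.4427 + 8·2.8405 + 2·79.0949 = 249.7680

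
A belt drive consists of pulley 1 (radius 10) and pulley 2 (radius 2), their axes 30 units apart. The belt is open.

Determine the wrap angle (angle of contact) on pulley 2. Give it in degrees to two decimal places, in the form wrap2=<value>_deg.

open belt: β = asin((r2−r1)/C) = asin(-8/30) = -15.4660°
wrap1 = π − 2β = 210.9320°
wrap2 = π + 2β = 149.0680°

wrap2=149.07_deg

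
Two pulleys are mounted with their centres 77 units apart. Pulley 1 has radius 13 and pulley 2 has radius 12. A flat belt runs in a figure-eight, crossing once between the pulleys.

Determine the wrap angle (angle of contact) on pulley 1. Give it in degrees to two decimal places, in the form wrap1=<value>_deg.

wrap1=217.89_deg

crossed belt: β = asin((r1+r2)/C) = asin(25/77) = 18.9459°
wrap1 = wrap2 = π + 2β = 217.8918°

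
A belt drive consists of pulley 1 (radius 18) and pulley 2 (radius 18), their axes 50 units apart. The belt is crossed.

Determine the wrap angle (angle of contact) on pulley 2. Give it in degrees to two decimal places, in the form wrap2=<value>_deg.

wrap2=272.11_deg

crossed belt: β = asin((r1+r2)/C) = asin(36/50) = 46.0545°
wrap1 = wrap2 = π + 2β = 272.1090°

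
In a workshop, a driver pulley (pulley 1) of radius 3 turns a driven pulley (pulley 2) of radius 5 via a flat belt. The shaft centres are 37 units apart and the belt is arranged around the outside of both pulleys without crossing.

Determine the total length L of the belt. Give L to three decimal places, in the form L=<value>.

L=99.241

open belt: β = asin((r2−r1)/C) = asin(2/37) = 3.0986°
wrap1 = π − 2β = 173.8028°
wrap2 = π + 2β = 186.1972°
tangent length = C·cosβ = 36.9459
L = r1·wrap1 + r2·wrap2 + 2·C·cosβ = 3·3.0334 + 5·3.2498 + 2·36.9459 = 99.2409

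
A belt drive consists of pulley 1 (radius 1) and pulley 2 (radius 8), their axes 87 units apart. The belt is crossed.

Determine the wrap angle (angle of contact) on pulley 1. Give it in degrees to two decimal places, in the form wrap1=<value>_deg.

wrap1=191.88_deg

crossed belt: β = asin((r1+r2)/C) = asin(9/87) = 5.9378°
wrap1 = wrap2 = π + 2β = 191.8755°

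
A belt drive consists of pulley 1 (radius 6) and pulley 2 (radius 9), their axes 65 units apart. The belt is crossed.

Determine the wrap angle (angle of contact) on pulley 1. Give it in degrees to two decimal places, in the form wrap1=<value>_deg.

wrap1=206.68_deg

crossed belt: β = asin((r1+r2)/C) = asin(15/65) = 13.3424°
wrap1 = wrap2 = π + 2β = 206.6847°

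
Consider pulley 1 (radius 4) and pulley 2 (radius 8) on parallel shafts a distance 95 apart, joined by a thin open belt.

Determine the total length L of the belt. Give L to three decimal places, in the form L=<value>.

L=227.868

open belt: β = asin((r2−r1)/C) = asin(4/95) = 2.4132°
wrap1 = π − 2β = 175.1737°
wrap2 = π + 2β = 184.8263°
tangent length = C·cosβ = 94.9158
L = r1·wrap1 + r2·wrap2 + 2·C·cosβ = 4·3.0574 + 8·3.2258 + 2·94.9158 = 227.8676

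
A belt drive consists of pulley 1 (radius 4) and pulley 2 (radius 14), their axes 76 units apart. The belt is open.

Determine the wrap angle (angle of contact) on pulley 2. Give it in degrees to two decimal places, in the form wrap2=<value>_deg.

open belt: β = asin((r2−r1)/C) = asin(10/76) = 7.5608°
wrap1 = π − 2β = 164.8783°
wrap2 = π + 2β = 195.1217°

wrap2=195.12_deg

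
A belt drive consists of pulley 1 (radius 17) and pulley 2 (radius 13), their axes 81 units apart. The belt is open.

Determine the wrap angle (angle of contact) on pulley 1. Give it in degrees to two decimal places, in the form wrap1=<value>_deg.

open belt: β = asin((r2−r1)/C) = asin(-4/81) = -2.8306°
wrap1 = π − 2β = 185.6611°
wrap2 = π + 2β = 174.3389°

wrap1=185.66_deg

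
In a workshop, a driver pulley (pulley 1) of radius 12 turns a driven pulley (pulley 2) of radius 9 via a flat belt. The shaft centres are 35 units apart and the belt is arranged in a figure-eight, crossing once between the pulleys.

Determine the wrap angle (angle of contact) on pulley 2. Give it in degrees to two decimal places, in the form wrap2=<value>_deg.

crossed belt: β = asin((r1+r2)/C) = asin(21/35) = 36.8699°
wrap1 = wrap2 = π + 2β = 253.7398°

wrap2=253.74_deg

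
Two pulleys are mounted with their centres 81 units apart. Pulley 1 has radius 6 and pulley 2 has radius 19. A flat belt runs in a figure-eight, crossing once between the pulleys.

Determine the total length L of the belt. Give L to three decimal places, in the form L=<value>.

crossed belt: β = asin((r1+r2)/C) = asin(25/81) = 17.9774°
wrap1 = wrap2 = π + 2β = 215.9548°
tangent length = C·cosβ = 77.0454
L = (r1+r2)·wrap + 2·C·cosβ = 25·3.7691 + 2·77.0454 = 248.3189

L=248.319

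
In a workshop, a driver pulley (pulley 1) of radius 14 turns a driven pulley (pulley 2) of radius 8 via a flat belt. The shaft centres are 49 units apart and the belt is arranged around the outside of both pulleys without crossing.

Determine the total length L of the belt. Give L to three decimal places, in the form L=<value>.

L=167.851

open belt: β = asin((r2−r1)/C) = asin(-6/49) = -7.0335°
wrap1 = π − 2β = 194.0669°
wrap2 = π + 2β = 165.9331°
tangent length = C·cosβ = 48.6313
L = r1·wrap1 + r2·wrap2 + 2·C·cosβ = 14·3.3871 + 8·2.8961 + 2·48.6313 = 167.8507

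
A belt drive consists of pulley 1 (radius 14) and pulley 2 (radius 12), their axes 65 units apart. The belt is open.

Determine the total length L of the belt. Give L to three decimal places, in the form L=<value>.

L=211.743

open belt: β = asin((r2−r1)/C) = asin(-2/65) = -1.7632°
wrap1 = π − 2β = 183.5265°
wrap2 = π + 2β = 176.4735°
tangent length = C·cosβ = 64.9692
L = r1·wrap1 + r2·wrap2 + 2·C·cosβ = 14·3.2031 + 12·3.0800 + 2·64.9692 = 211.7430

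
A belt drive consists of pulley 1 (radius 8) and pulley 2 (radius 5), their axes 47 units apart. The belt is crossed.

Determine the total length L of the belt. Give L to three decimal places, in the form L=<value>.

crossed belt: β = asin((r1+r2)/C) = asin(13/47) = 16.0571°
wrap1 = wrap2 = π + 2β = 212.1143°
tangent length = C·cosβ = 45.1664
L = (r1+r2)·wrap + 2·C·cosβ = 13·3.7021 + 2·45.1664 = 138.4599

L=138.460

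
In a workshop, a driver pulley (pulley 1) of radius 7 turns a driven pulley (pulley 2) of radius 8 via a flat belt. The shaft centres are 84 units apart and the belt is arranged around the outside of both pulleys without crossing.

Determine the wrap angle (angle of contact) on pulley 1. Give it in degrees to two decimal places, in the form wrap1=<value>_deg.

open belt: β = asin((r2−r1)/C) = asin(1/84) = 0.6821°
wrap1 = π − 2β = 178.6358°
wrap2 = π + 2β = 181.3642°

wrap1=178.64_deg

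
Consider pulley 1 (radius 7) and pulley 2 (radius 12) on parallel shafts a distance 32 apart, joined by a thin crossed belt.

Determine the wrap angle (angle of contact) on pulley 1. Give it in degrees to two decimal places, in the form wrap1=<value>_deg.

wrap1=252.85_deg

crossed belt: β = asin((r1+r2)/C) = asin(19/32) = 36.4236°
wrap1 = wrap2 = π + 2β = 252.8471°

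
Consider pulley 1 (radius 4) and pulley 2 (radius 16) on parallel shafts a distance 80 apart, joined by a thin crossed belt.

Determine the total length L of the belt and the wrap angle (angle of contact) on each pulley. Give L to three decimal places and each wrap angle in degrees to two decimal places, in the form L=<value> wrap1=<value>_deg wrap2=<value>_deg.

crossed belt: β = asin((r1+r2)/C) = asin(20/80) = 14.4775°
wrap1 = wrap2 = π + 2β = 208.9550°
tangent length = C·cosβ = 77.4597
L = (r1+r2)·wrap + 2·C·cosβ = 20·3.6470 + 2·77.4597 = 227.8584

L=227.858 wrap1=208.96_deg wrap2=208.96_deg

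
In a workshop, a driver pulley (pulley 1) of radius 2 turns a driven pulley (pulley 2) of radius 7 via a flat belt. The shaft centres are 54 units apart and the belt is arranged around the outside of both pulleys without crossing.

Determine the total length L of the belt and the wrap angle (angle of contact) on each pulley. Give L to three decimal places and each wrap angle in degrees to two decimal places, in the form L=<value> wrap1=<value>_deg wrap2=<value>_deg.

L=136.738 wrap1=169.37_deg wrap2=190.63_deg

open belt: β = asin((r2−r1)/C) = asin(5/54) = 5.3128°
wrap1 = π − 2β = 169.3745°
wrap2 = π + 2β = 190.6255°
tangent length = C·cosβ = 53.7680
L = r1·wrap1 + r2·wrap2 + 2·C·cosβ = 2·2.9561 + 7·3.3270 + 2·53.7680 = 136.7376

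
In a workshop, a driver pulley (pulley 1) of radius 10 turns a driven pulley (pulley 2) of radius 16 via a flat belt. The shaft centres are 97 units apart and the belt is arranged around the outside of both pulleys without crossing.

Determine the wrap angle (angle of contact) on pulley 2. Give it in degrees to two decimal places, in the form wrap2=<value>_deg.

open belt: β = asin((r2−r1)/C) = asin(6/97) = 3.5463°
wrap1 = π − 2β = 172.9073°
wrap2 = π + 2β = 187.0927°

wrap2=187.09_deg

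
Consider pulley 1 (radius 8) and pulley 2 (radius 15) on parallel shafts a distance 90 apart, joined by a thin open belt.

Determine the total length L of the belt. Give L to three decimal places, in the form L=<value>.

L=252.801

open belt: β = asin((r2−r1)/C) = asin(7/90) = 4.4608°
wrap1 = π − 2β = 171.0783°
wrap2 = π + 2β = 188.9217°
tangent length = C·cosβ = 89.7274
L = r1·wrap1 + r2·wrap2 + 2·C·cosβ = 8·2.9859 + 15·3.2973 + 2·89.7274 = 252.8014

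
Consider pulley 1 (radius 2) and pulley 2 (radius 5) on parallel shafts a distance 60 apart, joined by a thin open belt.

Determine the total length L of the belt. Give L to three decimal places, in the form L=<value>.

open belt: β = asin((r2−r1)/C) = asin(3/60) = 2.8660°
wrap1 = π − 2β = 174.2680°
wrap2 = π + 2β = 185.7320°
tangent length = C·cosβ = 59.9250
L = r1·wrap1 + r2·wrap2 + 2·C·cosβ = 2·3.0416 + 5·3.2416 + 2·59.9250 = 142.1412

L=142.141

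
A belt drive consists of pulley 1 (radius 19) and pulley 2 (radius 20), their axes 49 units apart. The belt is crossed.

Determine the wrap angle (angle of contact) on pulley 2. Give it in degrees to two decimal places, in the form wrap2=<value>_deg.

crossed belt: β = asin((r1+r2)/C) = asin(39/49) = 52.7421°
wrap1 = wrap2 = π + 2β = 285.4842°

wrap2=285.48_deg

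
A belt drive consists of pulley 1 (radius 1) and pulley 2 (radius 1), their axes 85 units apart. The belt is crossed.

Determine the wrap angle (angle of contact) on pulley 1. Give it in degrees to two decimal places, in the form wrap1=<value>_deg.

crossed belt: β = asin((r1+r2)/C) = asin(2/85) = 1.3483°
wrap1 = wrap2 = π + 2β = 182.6965°

wrap1=182.70_deg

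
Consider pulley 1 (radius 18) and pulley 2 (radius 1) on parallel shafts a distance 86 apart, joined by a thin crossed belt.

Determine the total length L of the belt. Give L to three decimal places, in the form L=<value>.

crossed belt: β = asin((r1+r2)/C) = asin(19/86) = 12.7637°
wrap1 = wrap2 = π + 2β = 205.5274°
tangent length = C·cosβ = 83.8749
L = (r1+r2)·wrap + 2·C·cosβ = 19·3.5871 + 2·83.8749 = 235.9053

L=235.905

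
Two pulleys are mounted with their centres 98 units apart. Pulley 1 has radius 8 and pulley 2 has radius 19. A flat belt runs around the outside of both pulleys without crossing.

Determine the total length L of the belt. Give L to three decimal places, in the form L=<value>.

open belt: β = asin((r2−r1)/C) = asin(11/98) = 6.4447°
wrap1 = π − 2β = 167.1105°
wrap2 = π + 2β = 192.8895°
tangent length = C·cosβ = 97.3807
L = r1·wrap1 + r2·wrap2 + 2·C·cosβ = 8·2.9166 + 19·3.3666 + 2·97.3807 = 282.0590

L=282.059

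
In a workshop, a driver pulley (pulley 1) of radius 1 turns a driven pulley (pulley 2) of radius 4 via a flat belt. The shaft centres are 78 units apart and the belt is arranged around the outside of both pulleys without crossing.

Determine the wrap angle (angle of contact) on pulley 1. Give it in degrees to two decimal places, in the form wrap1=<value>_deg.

wrap1=175.59_deg

open belt: β = asin((r2−r1)/C) = asin(3/78) = 2.2042°
wrap1 = π − 2β = 175.5915°
wrap2 = π + 2β = 184.4085°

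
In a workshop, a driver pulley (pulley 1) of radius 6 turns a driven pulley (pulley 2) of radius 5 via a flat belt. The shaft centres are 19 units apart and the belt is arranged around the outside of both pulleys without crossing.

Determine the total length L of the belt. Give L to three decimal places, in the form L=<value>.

L=72.610

open belt: β = asin((r2−r1)/C) = asin(-1/19) = -3.0170°
wrap1 = π − 2β = 186.0339°
wrap2 = π + 2β = 173.9661°
tangent length = C·cosβ = 18.9737
L = r1·wrap1 + r2·wrap2 + 2·C·cosβ = 6·3.2469 + 5·3.0363 + 2·18.9737 = 72.6102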